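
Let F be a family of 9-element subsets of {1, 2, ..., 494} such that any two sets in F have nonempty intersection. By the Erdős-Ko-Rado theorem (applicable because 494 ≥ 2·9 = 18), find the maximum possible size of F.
max |F| = C(493, 8) = 81745335830565603

The Erdős-Ko-Rado theorem states: for n ≥ 2k, an intersecting family of k-subsets of an n-element set has size at most C(n − 1, k − 1), with equality for 'star' families {A ⊆ [n] : |A| = k, i ∈ A} (fix an element i). For n = 494, k = 9: C(493, 8) = 81745335830565603.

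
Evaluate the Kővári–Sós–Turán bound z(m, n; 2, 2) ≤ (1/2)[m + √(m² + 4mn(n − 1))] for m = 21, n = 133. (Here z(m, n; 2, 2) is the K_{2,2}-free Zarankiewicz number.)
z(21, 133; 2, 2) ≤ (1/2)[21 + √(21² + 4·21·133·132)] = (1/2)[21 + √1475145] = 617.7777

Kővári–Sós–Turán: let r_1, ..., r_21 be the row sums and z = Σ r_i the total number of 1s. Each pair of columns can share at most one row with both entries 1 (else a 2×2 all-ones block appears), so Σ_i C(r_i, 2) ≤ C(133, 2) = 8778. By convexity Σ_i C(r_i, 2) ≥ 21·C(z/21, 2) = z(z − 21)/(2·21), giving z² − 21z − 21·133·132 ≤ 0 and hence z ≤ (1/2)[21 + √(441 + 4·368676)] = (1/2)[21 + √1475145] ≈ (1/2)(21 + 1214.5555) = 617.7777.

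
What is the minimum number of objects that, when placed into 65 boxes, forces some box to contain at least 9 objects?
n = (9 − 1)·65 + 1 = 521

By the generalised pigeonhole principle, to guarantee some box contains ≥ r objects we need more than (r − 1) · k objects total. Threshold: n = (r − 1) · k + 1. With r = 9 and k = 65: n = 8 · 65 + 1 = 520 + 1 = 521. For n = 520 = 8 · 65, we can put exactly 8 objects in every box, avoiding 9 in any single one — so 521 is tight.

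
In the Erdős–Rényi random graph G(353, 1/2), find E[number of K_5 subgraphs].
E[# K_5] = C(353, 5) · (1/2)^C(5, 2) = 44395270920 / 2^10 = 5549408865/128 = 43354756.7578125

For each 5-subset S of vertices (there are C(353, 5) = 44395270920 such S), let X_S = 1 if S induces a K_5 (all C(5, 2) = 10 edges present). Then P(X_S = 1) = (1/2)^10 = 1/1024. By linearity of expectation, E[# K_5] = C(353, 5) · (1/2)^10 = 44395270920 / 1024 = 5549408865/128 = 43354756.7578125.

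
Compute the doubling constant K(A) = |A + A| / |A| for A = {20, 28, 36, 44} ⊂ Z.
K = |A + A| / |A| = 7/4

Enumerate A + A = {a + b : a, b ∈ A}. With |A| = 4, there are |A|^2 = 16 ordered sum pairs; collecting distinct values, A + A = {40, 48, 56, 64, 72, 80, 88}, so |A + A| = 7. Thus K = 7/4. Here |A + A| = 2|A| − 1 = 7, the minimum possible — so K = 7/4 is minimal, which holds iff A is an arithmetic progression.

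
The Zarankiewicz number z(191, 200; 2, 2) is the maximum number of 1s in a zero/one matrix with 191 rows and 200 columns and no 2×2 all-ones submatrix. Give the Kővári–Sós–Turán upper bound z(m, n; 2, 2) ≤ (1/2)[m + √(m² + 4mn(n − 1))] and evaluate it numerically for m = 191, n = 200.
z(191, 200; 2, 2) ≤ (1/2)[191 + √(191² + 4·191·200·199)] = (1/2)[191 + √30443681] = 2854.2896

Kővári–Sós–Turán: let r_1, ..., r_191 be the row sums and z = Σ r_i the total number of 1s. Each pair of columns can share at most one row with both entries 1 (else a 2×2 all-ones block appears), so Σ_i C(r_i, 2) ≤ C(200, 2) = 19900. By convexity Σ_i C(r_i, 2) ≥ 191·C(z/191, 2) = z(z − 191)/(2·191), giving z² − 191z − 191·200·199 ≤ 0 and hence z ≤ (1/2)[191 + √(36481 + 4·7601800)] = (1/2)[191 + √30443681] ≈ (1/2)(191 + 5517.5793) = 2854.2896.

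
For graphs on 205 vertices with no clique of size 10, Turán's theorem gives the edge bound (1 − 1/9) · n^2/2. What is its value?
Turán density bound = (8/9) · 205^2/2 = 168100/9 ≈ 18677.7778

Turán's theorem: ex(n, K_{r+1}) is achieved by the complete r-partite Turán graph T(n, r) with parts as balanced as possible, and is at most (1 − 1/r) · n^2/2. For r = 9, n = 205: the density bound is (8/9) · 42025/2 = 168100/9 ≈ 18677.7778. The integer-valued extremum is e(T(205, 9)) = 18677, which is strictly less than the density bound 168100/9 since 9 ∤ 205 (the parts of T(205, 9) cannot all be equal).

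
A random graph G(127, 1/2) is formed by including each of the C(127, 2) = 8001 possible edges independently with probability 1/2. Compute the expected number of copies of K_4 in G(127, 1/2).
E[# K_4] = C(127, 4) · (1/2)^C(4, 2) = 10334625 / 2^6 = 161478.515625

For each 4-subset S of vertices (there are C(127, 4) = 10334625 such S), let X_S = 1 if S induces a K_4 (all C(4, 2) = 6 edges present). Then P(X_S = 1) = (1/2)^6 = 1/64. By linearity of expectation, E[# K_4] = C(127, 4) · (1/2)^6 = 10334625 / 64 = 161478.515625.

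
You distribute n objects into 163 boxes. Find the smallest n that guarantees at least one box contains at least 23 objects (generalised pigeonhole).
n = (23 − 1)·163 + 1 = 3587

By the generalised pigeonhole principle, to guarantee some box contains ≥ r objects we need more than (r − 1) · k objects total. Threshold: n = (r − 1) · k + 1. With r = 23 and k = 163: n = 22 · 163 + 1 = 3586 + 1 = 3587. For n = 3586 = 22 · 163, we can put exactly 22 objects in every box, avoiding 23 in any single one — so 3587 is tight.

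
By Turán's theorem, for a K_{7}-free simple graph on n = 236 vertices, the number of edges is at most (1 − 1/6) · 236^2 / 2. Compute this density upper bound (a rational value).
Turán density bound = (5/6) · 236^2/2 = 69620/3 ≈ 23206.6667

Turán's theorem: ex(n, K_{r+1}) is achieved by the complete r-partite Turán graph T(n, r) with parts as balanced as possible, and is at most (1 − 1/r) · n^2/2. For r = 6, n = 236: the density bound is (5/6) · 55696/2 = 69620/3 ≈ 23206.6667. The integer-valued extremum is e(T(236, 6)) = 23206, which is strictly less than the density bound 69620/3 since 6 ∤ 236 (the parts of T(236, 6) cannot all be equal).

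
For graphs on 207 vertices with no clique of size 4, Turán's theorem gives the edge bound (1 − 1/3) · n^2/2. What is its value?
Turán density bound = (2/3) · 207^2/2 = 14283

Turán's theorem: ex(n, K_{r+1}) is achieved by the complete r-partite Turán graph T(n, r) with parts as balanced as possible, and is at most (1 − 1/r) · n^2/2. For r = 3, n = 207: the density bound is (2/3) · 42849/2 = 14283. Since 3 ∣ 207, the Turán graph T(207, 3) has parts of equal size 69, and its edge count e(T(207, 3)) = 14283 attains the density bound exactly.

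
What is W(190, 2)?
W(190, 2) = 190 + 1 = 191

A 2-term AP is any pair of integers, so a monochromatic 2-AP exists iff some colour is used at least twice. With 190 colours, the colouring i ↦ i on {1, ..., 190} uses each colour once, avoiding any monochromatic pair, so W(190, 2) > 190. For {1, ..., 191}, pigeonhole forces two integers of the same colour, which form a monochromatic 2-AP. Hence W(190, 2) = 191.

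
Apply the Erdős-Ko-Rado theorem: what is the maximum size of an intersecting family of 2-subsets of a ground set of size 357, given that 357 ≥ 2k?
max |F| = C(356, 1) = 356

The Erdős-Ko-Rado theorem states: for n ≥ 2k, an intersecting family of k-subsets of an n-element set has size at most C(n − 1, k − 1), with equality for 'star' families {A ⊆ [n] : |A| = k, i ∈ A} (fix an element i). For n = 357, k = 2: C(356, 1) = 356.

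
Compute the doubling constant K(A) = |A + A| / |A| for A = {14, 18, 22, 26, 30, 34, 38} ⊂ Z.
K = |A + A| / |A| = 13/7

Enumerate A + A = {a + b : a, b ∈ A}. With |A| = 7, there are |A|^2 = 49 ordered sum pairs; collecting distinct values, A + A = {28, 32, 36, 40, 44, 48, 52, 56, 60, 64, 68, 72, 76}, so |A + A| = 13. Thus K = 13/7. Here |A + A| = 2|A| − 1 = 13, the minimum possible — so K = 13/7 is minimal, which holds iff A is an arithmetic progression.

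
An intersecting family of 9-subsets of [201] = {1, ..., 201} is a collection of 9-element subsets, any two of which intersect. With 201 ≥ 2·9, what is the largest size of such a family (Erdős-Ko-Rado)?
max |F| = C(200, 8) = 55098996177225

Erdős-Ko-Rado (1961): when n ≥ 2k, max |F| = C(n−1, k−1). The bound is attained by the star {A : i ∈ A} for any fixed i ∈ [n]. Here C(201−1, 9−1) = C(200, 8) = 55098996177225.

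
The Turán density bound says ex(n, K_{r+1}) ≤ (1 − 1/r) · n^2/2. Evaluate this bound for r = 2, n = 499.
Turán density bound = (1/2) · 499^2/2 = 249001/4 ≈ 62250.25

Turán's theorem: ex(n, K_{r+1}) is achieved by the complete r-partite Turán graph T(n, r) with parts as balanced as possible, and is at most (1 − 1/r) · n^2/2. For r = 2, n = 499: the density bound is (1/2) · 249001/2 = 249001/4 ≈ 62250.25. The integer-valued extremum is e(T(499, 2)) = 62250, which is strictly less than the density bound 249001/4 since 2 ∤ 499 (the parts of T(499, 2) cannot all be equal).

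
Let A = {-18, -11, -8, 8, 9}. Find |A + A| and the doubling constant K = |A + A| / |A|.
K = |A + A| / |A| = 15/5 = 3

Enumerate A + A = {a + b : a, b ∈ A}. With |A| = 5, there are |A|^2 = 25 ordered sum pairs; collecting distinct values, A + A = {-36, -29, -26, -22, -19, -16, -10, -9, -3, -2, 0, 1, 16, 17, 18}, so |A + A| = 15. Thus K = 15/5 = 3. For comparison, the minimum possible |A + A| over all 5-element sets is 2·5 − 1 = 9 (so min K = 9/5), attained only by arithmetic progressions.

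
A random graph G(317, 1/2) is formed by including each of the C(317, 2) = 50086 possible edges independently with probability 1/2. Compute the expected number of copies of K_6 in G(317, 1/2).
E[# K_6] = C(317, 6) · (1/2)^C(6, 2) = 1343856764796 / 2^15 = 335964191199/8192 ≈ 41011253.808472

For each 6-subset S of vertices (there are C(317, 6) = 1343856764796 such S), let X_S = 1 if S induces a K_6 (all C(6, 2) = 15 edges present). Then P(X_S = 1) = (1/2)^15 = 1/32768. By linearity of expectation, E[# K_6] = C(317, 6) · (1/2)^15 = 1343856764796 / 32768 = 335964191199/8192 ≈ 41011253.808472.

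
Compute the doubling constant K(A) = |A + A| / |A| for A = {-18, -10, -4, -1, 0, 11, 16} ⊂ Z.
K = |A + A| / |A| = 27/7

Enumerate A + A = {a + b : a, b ∈ A}. With |A| = 7, there are |A|^2 = 49 ordered sum pairs; collecting distinct values, A + A = {-36, -28, -22, -20, -19, -18, -14, -11, -10, -8, -7, -5, -4, -2, -1, 0, 1, 6, 7, 10, 11, 12, 15, 16, 22, 27, 32}, so |A + A| = 27. Thus K = 27/7. For comparison, the minimum possible |A + A| over all 7-element sets is 2·7 − 1 = 13 (so min K = 13/7), attained only by arithmetic progressions.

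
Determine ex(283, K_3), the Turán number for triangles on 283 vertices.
ex(283, K_3) = ⌊283^2/4⌋ = 20022

Mantel (1907): a triangle-free graph on n vertices has at most ⌊n^2/4⌋ edges, with equality for the complete bipartite graph K_{⌊n/2⌋, ⌈n/2⌉}. For n = 283: ⌊283^2/4⌋ = ⌊80089/4⌋ = 20022. The extremal graph is K_{141, 142}, which has 141·142 = 20022 edges.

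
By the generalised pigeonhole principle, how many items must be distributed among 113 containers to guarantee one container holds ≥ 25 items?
n = (25 − 1)·113 + 1 = 2713

By the generalised pigeonhole principle, to guarantee some box contains ≥ r objects we need more than (r − 1) · k objects total. Threshold: n = (r − 1) · k + 1. With r = 25 and k = 113: n = 24 · 113 + 1 = 2712 + 1 = 2713. For n = 2712 = 24 · 113, we can put exactly 24 objects in every box, avoiding 25 in any single one — so 2713 is tight.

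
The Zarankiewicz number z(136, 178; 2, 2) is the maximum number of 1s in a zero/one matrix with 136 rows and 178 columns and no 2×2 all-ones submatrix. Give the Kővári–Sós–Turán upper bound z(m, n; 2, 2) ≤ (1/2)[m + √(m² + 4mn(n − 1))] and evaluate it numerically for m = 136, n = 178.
z(136, 178; 2, 2) ≤ (1/2)[136 + √(136² + 4·136·178·177)] = (1/2)[136 + √17157760] = 2139.0963

Kővári–Sós–Turán: let r_1, ..., r_136 be the row sums and z = Σ r_i the total number of 1s. Each pair of columns can share at most one row with both entries 1 (else a 2×2 all-ones block appears), so Σ_i C(r_i, 2) ≤ C(178, 2) = 15753. By convexity Σ_i C(r_i, 2) ≥ 136·C(z/136, 2) = z(z − 136)/(2·136), giving z² − 136z − 136·178·177 ≤ 0 and hence z ≤ (1/2)[136 + √(18496 + 4·4284816)] = (1/2)[136 + √17157760] ≈ (1/2)(136 + 4142.1927) = 2139.0963.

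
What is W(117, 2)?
W(117, 2) = 117 + 1 = 118

A 2-term AP is any pair of integers, so a monochromatic 2-AP exists iff some colour is used at least twice. With 117 colours, the colouring i ↦ i on {1, ..., 117} uses each colour once, avoiding any monochromatic pair, so W(117, 2) > 117. For {1, ..., 118}, pigeonhole forces two integers of the same colour, which form a monochromatic 2-AP. Hence W(117, 2) = 118.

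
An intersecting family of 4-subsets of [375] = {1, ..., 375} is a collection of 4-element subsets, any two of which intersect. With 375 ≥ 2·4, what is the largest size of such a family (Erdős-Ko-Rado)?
max |F| = C(374, 3) = 8649124

Erdős-Ko-Rado (1961): when n ≥ 2k, max |F| = C(n−1, k−1). The bound is attained by the star {A : i ∈ A} for any fixed i ∈ [n]. Here C(375−1, 4−1) = C(374, 3) = 8649124.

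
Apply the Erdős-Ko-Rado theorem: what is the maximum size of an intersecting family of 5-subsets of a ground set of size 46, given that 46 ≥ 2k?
max |F| = C(45, 4) = 148995

Erdős-Ko-Rado (1961): when n ≥ 2k, max |F| = C(n−1, k−1). The bound is attained by the star {A : i ∈ A} for any fixed i ∈ [n]. Here C(46−1, 5−1) = C(45, 4) = 148995.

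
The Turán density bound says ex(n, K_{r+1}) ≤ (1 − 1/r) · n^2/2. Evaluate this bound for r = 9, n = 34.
Turán density bound = (8/9) · 34^2/2 = 4624/9 ≈ 513.7778

Turán's theorem: ex(n, K_{r+1}) is achieved by the complete r-partite Turán graph T(n, r) with parts as balanced as possible, and is at most (1 − 1/r) · n^2/2. For r = 9, n = 34: the density bound is (8/9) · 1156/2 = 4624/9 ≈ 513.7778. The integer-valued extremum is e(T(34, 9)) = 513, which is strictly less than the density bound 4624/9 since 9 ∤ 34 (the parts of T(34, 9) cannot all be equal).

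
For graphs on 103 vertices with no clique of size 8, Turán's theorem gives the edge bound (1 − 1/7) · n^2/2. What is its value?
Turán density bound = (6/7) · 103^2/2 = 31827/7 ≈ 4546.7143

Turán's theorem: ex(n, K_{r+1}) is achieved by the complete r-partite Turán graph T(n, r) with parts as balanced as possible, and is at most (1 − 1/r) · n^2/2. For r = 7, n = 103: the density bound is (6/7) · 10609/2 = 31827/7 ≈ 4546.7143. The integer-valued extremum is e(T(103, 7)) = 4546, which is strictly less than the density bound 31827/7 since 7 ∤ 103 (the parts of T(103, 7) cannot all be equal).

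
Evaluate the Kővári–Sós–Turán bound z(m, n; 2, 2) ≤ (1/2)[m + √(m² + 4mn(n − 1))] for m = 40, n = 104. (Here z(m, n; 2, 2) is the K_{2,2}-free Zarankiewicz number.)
z(40, 104; 2, 2) ≤ (1/2)[40 + √(40² + 4·40·104·103)] = (1/2)[40 + √1715520] = 674.8893

Kővári–Sós–Turán: let r_1, ..., r_40 be the row sums and z = Σ r_i the total number of 1s. Each pair of columns can share at most one row with both entries 1 (else a 2×2 all-ones block appears), so Σ_i C(r_i, 2) ≤ C(104, 2) = 5356. By convexity Σ_i C(r_i, 2) ≥ 40·C(z/40, 2) = z(z − 40)/(2·40), giving z² − 40z − 40·104·103 ≤ 0 and hence z ≤ (1/2)[40 + √(1600 + 4·428480)] = (1/2)[40 + √1715520] ≈ (1/2)(40 + 1309.7786) = 674.8893.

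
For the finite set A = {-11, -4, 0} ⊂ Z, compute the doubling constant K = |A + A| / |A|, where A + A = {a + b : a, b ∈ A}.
K = |A + A| / |A| = 6/3 = 2

Enumerate A + A = {a + b : a, b ∈ A}. With |A| = 3, there are |A|^2 = 9 ordered sum pairs; collecting distinct values, A + A = {-22, -15, -11, -8, -4, 0}, so |A + A| = 6. Thus K = 6/3 = 2. For comparison, the minimum possible |A + A| over all 3-element sets is 2·3 − 1 = 5 (so min K = 5/3), attained only by arithmetic progressions.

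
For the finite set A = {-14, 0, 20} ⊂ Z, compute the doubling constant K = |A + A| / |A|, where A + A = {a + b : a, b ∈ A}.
K = |A + A| / |A| = 6/3 = 2

Enumerate A + A = {a + b : a, b ∈ A}. With |A| = 3, there are |A|^2 = 9 ordered sum pairs; collecting distinct values, A + A = {-28, -14, 0, 6, 20, 40}, so |A + A| = 6. Thus K = 6/3 = 2. For comparison, the minimum possible |A + A| over all 3-element sets is 2·3 − 1 = 5 (so min K = 5/3), attained only by arithmetic progressions.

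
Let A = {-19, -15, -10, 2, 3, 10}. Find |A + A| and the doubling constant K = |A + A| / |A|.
K = |A + A| / |A| = 21/6 = 7/2

Enumerate A + A = {a + b : a, b ∈ A}. With |A| = 6, there are |A|^2 = 36 ordered sum pairs; collecting distinct values, A + A = {-38, -34, -30, -29, -25, -20, -17, -16, -13, -12, -9, -8, -7, -5, 0, 4, 5, 6, 12, 13, 20}, so |A + A| = 21. Thus K = 21/6 = 7/2. For comparison, the minimum possible |A + A| over all 6-element sets is 2·6 − 1 = 11 (so min K = 11/6), attained only by arithmetic progressions.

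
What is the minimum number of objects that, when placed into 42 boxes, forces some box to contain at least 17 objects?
n = (17 − 1)·42 + 1 = 673

By the generalised pigeonhole principle, to guarantee some box contains ≥ r objects we need more than (r − 1) · k objects total. Threshold: n = (r − 1) · k + 1. With r = 17 and k = 42: n = 16 · 42 + 1 = 672 + 1 = 673. For n = 672 = 16 · 42, we can put exactly 16 objects in every box, avoiding 17 in any single one — so 673 is tight.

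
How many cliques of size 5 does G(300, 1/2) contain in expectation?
E[# K_5] = C(300, 5) · (1/2)^C(5, 2) = 19582837560 / 2^10 = 2447854695/128 = 19123864.8046875

For each 5-subset S of vertices (there are C(300, 5) = 19582837560 such S), let X_S = 1 if S induces a K_5 (all C(5, 2) = 10 edges present). Then P(X_S = 1) = (1/2)^10 = 1/1024. By linearity of expectation, E[# K_5] = C(300, 5) · (1/2)^10 = 19582837560 / 1024 = 2447854695/128 = 19123864.8046875.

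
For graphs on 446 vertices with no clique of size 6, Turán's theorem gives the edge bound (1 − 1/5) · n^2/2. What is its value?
Turán density bound = (4/5) · 446^2/2 = 397832/5 ≈ 79566.4

Turán's theorem: ex(n, K_{r+1}) is achieved by the complete r-partite Turán graph T(n, r) with parts as balanced as possible, and is at most (1 − 1/r) · n^2/2. For r = 5, n = 446: the density bound is (4/5) · 198916/2 = 397832/5 ≈ 79566.4. The integer-valued extremum is e(T(446, 5)) = 79566, which is strictly less than the density bound 397832/5 since 5 ∤ 446 (the parts of T(446, 5) cannot all be equal).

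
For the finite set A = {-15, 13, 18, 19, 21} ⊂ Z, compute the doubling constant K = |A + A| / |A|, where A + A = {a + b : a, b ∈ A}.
K = |A + A| / |A| = 15/5 = 3

Enumerate A + A = {a + b : a, b ∈ A}. With |A| = 5, there are |A|^2 = 25 ordered sum pairs; collecting distinct values, A + A = {-30, -2, 3, 4, 6, 26, 31, 32, 34, 36, 37, 38, 39, 40, 42}, so |A + A| = 15. Thus K = 15/5 = 3. For comparison, the minimum possible |A + A| over all 5-element sets is 2·5 − 1 = 9 (so min K = 9/5), attained only by arithmetic progressions.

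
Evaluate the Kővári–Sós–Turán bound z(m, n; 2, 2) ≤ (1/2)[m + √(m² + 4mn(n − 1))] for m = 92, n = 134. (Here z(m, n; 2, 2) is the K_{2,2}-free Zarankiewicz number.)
z(92, 134; 2, 2) ≤ (1/2)[92 + √(92² + 4·92·134·133)] = (1/2)[92 + √6566960] = 1327.304

Kővári–Sós–Turán: let r_1, ..., r_92 be the row sums and z = Σ r_i the total number of 1s. Each pair of columns can share at most one row with both entries 1 (else a 2×2 all-ones block appears), so Σ_i C(r_i, 2) ≤ C(134, 2) = 8911. By convexity Σ_i C(r_i, 2) ≥ 92·C(z/92, 2) = z(z − 92)/(2·92), giving z² − 92z − 92·134·133 ≤ 0 and hence z ≤ (1/2)[92 + √(8464 + 4·1639624)] = (1/2)[92 + √6566960] ≈ (1/2)(92 + 2562.608) = 1327.304.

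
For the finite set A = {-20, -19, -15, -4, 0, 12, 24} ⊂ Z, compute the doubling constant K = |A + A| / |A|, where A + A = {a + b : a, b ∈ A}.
K = |A + A| / |A| = 25/7

Enumerate A + A = {a + b : a, b ∈ A}. With |A| = 7, there are |A|^2 = 49 ordered sum pairs; collecting distinct values, A + A = {-40, -39, -38, -35, -34, -30, -24, -23, -20, -19, -15, -8, -7, -4, -3, 0, 4, 5, 8, 9, 12, 20, 24, 36, 48}, so |A + A| = 25. Thus K = 25/7. For comparison, the minimum possible |A + A| over all 7-element sets is 2·7 − 1 = 13 (so min K = 13/7), attained only by arithmetic progressions.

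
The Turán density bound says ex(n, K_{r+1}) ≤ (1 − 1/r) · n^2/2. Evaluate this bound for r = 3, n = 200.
Turán density bound = (2/3) · 200^2/2 = 40000/3 ≈ 13333.3333

Turán's theorem: ex(n, K_{r+1}) is achieved by the complete r-partite Turán graph T(n, r) with parts as balanced as possible, and is at most (1 − 1/r) · n^2/2. For r = 3, n = 200: the density bound is (2/3) · 40000/2 = 40000/3 ≈ 13333.3333. The integer-valued extremum is e(T(200, 3)) = 13333, which is strictly less than the density bound 40000/3 since 3 ∤ 200 (the parts of T(200, 3) cannot all be equal).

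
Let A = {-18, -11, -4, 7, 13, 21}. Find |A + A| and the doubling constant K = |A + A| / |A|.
K = |A + A| / |A| = 19/6

Enumerate A + A = {a + b : a, b ∈ A}. With |A| = 6, there are |A|^2 = 36 ordered sum pairs; collecting distinct values, A + A = {-36, -29, -22, -15, -11, -8, -5, -4, 2, 3, 9, 10, 14, 17, 20, 26, 28, 34, 42}, so |A + A| = 19. Thus K = 19/6. For comparison, the minimum possible |A + A| over all 6-element sets is 2·6 − 1 = 11 (so min K = 11/6), attained only by arithmetic progressions.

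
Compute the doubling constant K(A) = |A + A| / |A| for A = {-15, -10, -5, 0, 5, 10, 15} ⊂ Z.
K = |A + A| / |A| = 13/7

Enumerate A + A = {a + b : a, b ∈ A}. With |A| = 7, there are |A|^2 = 49 ordered sum pairs; collecting distinct values, A + A = {-30, -25, -20, -15, -10, -5, 0, 5, 10, 15, 20, 25, 30}, so |A + A| = 13. Thus K = 13/7. Here |A + A| = 2|A| − 1 = 13, the minimum possible — so K = 13/7 is minimal, which holds iff A is an arithmetic progression.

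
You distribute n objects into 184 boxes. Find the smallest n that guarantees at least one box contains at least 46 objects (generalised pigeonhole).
n = (46 − 1)·184 + 1 = 8281

By the generalised pigeonhole principle, to guarantee some box contains ≥ r objects we need more than (r − 1) · k objects total. Threshold: n = (r − 1) · k + 1. With r = 46 and k = 184: n = 45 · 184 + 1 = 8280 + 1 = 8281. For n = 8280 = 45 · 184, we can put exactly 45 objects in every box, avoiding 46 in any single one — so 8281 is tight.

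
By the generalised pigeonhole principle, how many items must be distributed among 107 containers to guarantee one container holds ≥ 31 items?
n = (31 − 1)·107 + 1 = 3211

By the generalised pigeonhole principle, to guarantee some box contains ≥ r objects we need more than (r − 1) · k objects total. Threshold: n = (r − 1) · k + 1. With r = 31 and k = 107: n = 30 · 107 + 1 = 3210 + 1 = 3211. For n = 3210 = 30 · 107, we can put exactly 30 objects in every box, avoiding 31 in any single one — so 3211 is tight.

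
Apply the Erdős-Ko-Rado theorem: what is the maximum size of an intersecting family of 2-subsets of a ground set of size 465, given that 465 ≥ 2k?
max |F| = C(464, 1) = 464

The Erdős-Ko-Rado theorem states: for n ≥ 2k, an intersecting family of k-subsets of an n-element set has size at most C(n − 1, k − 1), with equality for 'star' families {A ⊆ [n] : |A| = k, i ∈ A} (fix an element i). For n = 465, k = 2: C(464, 1) = 464.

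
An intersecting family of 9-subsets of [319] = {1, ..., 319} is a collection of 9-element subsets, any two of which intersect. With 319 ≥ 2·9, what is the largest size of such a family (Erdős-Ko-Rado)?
max |F| = C(318, 8) = 2373299041514193

Erdős-Ko-Rado (1961): when n ≥ 2k, max |F| = C(n−1, k−1). The bound is attained by the star {A : i ∈ A} for any fixed i ∈ [n]. Here C(319−1, 9−1) = C(318, 8) = 2373299041514193.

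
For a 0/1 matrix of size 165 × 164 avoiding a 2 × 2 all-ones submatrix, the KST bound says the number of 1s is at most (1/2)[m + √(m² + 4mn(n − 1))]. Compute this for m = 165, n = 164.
z(165, 164; 2, 2) ≤ (1/2)[165 + √(165² + 4·165·164·163)] = (1/2)[165 + √17670345] = 2184.3055

Kővári–Sós–Turán: let r_1, ..., r_165 be the row sums and z = Σ r_i the total number of 1s. Each pair of columns can share at most one row with both entries 1 (else a 2×2 all-ones block appears), so Σ_i C(r_i, 2) ≤ C(164, 2) = 13366. By convexity Σ_i C(r_i, 2) ≥ 165·C(z/165, 2) = z(z − 165)/(2·165), giving z² − 165z − 165·164·163 ≤ 0 and hence z ≤ (1/2)[165 + √(27225 + 4·4410780)] = (1/2)[165 + √17670345] ≈ (1/2)(165 + 4203.6109) = 2184.3055.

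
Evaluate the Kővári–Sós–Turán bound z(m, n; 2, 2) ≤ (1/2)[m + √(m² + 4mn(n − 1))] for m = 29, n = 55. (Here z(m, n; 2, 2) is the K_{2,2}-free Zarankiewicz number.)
z(29, 55; 2, 2) ≤ (1/2)[29 + √(29² + 4·29·55·54)] = (1/2)[29 + √345361] = 308.3371

Kővári–Sós–Turán: let r_1, ..., r_29 be the row sums and z = Σ r_i the total number of 1s. Each pair of columns can share at most one row with both entries 1 (else a 2×2 all-ones block appears), so Σ_i C(r_i, 2) ≤ C(55, 2) = 1485. By convexity Σ_i C(r_i, 2) ≥ 29·C(z/29, 2) = z(z − 29)/(2·29), giving z² − 29z − 29·55·54 ≤ 0 and hence z ≤ (1/2)[29 + √(841 + 4·86130)] = (1/2)[29 + √345361] ≈ (1/2)(29 + 587.6742) = 308.3371.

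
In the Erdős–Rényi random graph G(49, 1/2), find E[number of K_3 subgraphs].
E[# K_3] = C(49, 3) · (1/2)^C(3, 2) = 18424 / 2^3 = 2303

For each 3-subset S of vertices (there are C(49, 3) = 18424 such S), let X_S = 1 if S induces a K_3 (all C(3, 2) = 3 edges present). Then P(X_S = 1) = (1/2)^3 = 1/8. By linearity of expectation, E[# K_3] = C(49, 3) · (1/2)^3 = 18424 / 8 = 2303.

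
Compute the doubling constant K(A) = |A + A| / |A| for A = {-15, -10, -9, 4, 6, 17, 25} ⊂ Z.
K = |A + A| / |A| = 26/7

Enumerate A + A = {a + b : a, b ∈ A}. With |A| = 7, there are |A|^2 = 49 ordered sum pairs; collecting distinct values, A + A = {-30, -25, -24, -20, -19, -18, -11, -9, -6, -5, -4, -3, 2, 7, 8, 10, 12, 15, 16, 21, 23, 29, 31, 34, 42, 50}, so |A + A| = 26. Thus K = 26/7. For comparison, the minimum possible |A + A| over all 7-element sets is 2·7 − 1 = 13 (so min K = 13/7), attained only by arithmetic progressions.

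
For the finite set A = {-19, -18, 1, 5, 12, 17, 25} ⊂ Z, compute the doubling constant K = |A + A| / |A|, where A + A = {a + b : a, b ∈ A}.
K = |A + A| / |A| = 27/7

Enumerate A + A = {a + b : a, b ∈ A}. With |A| = 7, there are |A|^2 = 49 ordered sum pairs; collecting distinct values, A + A = {-38, -37, -36, -18, -17, -14, -13, -7, -6, -2, -1, 2, 6, 7, 10, 13, 17, 18, 22, 24, 26, 29, 30, 34, 37, 42, 50}, so |A + A| = 27. Thus K = 27/7. For comparison, the minimum possible |A + A| over all 7-element sets is 2·7 − 1 = 13 (so min K = 13/7), attained only by arithmetic progressions.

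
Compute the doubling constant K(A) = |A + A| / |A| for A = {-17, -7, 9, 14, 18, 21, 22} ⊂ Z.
K = |A + A| / |A| = 27/7

Enumerate A + A = {a + b : a, b ∈ A}. With |A| = 7, there are |A|^2 = 49 ordered sum pairs; collecting distinct values, A + A = {-34, -24, -14, -8, -3, 1, 2, 4, 5, 7, 11, 14, 15, 18, 23, 27, 28, 30, 31, 32, 35, 36, 39, 40, 42, 43, 44}, so |A + A| = 27. Thus K = 27/7. For comparison, the minimum possible |A + A| over all 7-element sets is 2·7 − 1 = 13 (so min K = 13/7), attained only by arithmetic progressions.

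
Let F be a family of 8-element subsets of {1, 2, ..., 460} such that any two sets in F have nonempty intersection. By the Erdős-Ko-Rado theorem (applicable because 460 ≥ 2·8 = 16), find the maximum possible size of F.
max |F| = C(459, 7) = 813381183503226

The Erdős-Ko-Rado theorem states: for n ≥ 2k, an intersecting family of k-subsets of an n-element set has size at most C(n − 1, k − 1), with equality for 'star' families {A ⊆ [n] : |A| = k, i ∈ A} (fix an element i). For n = 460, k = 8: C(459, 7) = 813381183503226.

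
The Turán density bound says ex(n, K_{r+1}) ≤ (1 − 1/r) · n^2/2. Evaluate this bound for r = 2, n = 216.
Turán density bound = (1/2) · 216^2/2 = 11664

Turán's theorem: ex(n, K_{r+1}) is achieved by the complete r-partite Turán graph T(n, r) with parts as balanced as possible, and is at most (1 − 1/r) · n^2/2. For r = 2, n = 216: the density bound is (1/2) · 46656/2 = 11664. Since 2 ∣ 216, the Turán graph T(216, 2) has parts of equal size 108, and its edge count e(T(216, 2)) = 11664 attains the density bound exactly.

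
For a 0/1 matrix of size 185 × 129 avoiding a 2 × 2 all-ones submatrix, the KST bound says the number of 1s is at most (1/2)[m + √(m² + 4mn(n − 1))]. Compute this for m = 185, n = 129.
z(185, 129; 2, 2) ≤ (1/2)[185 + √(185² + 4·185·129·128)] = (1/2)[185 + √12253105] = 1842.7218

Kővári–Sós–Turán: let r_1, ..., r_185 be the row sums and z = Σ r_i the total number of 1s. Each pair of columns can share at most one row with both entries 1 (else a 2×2 all-ones block appears), so Σ_i C(r_i, 2) ≤ C(129, 2) = 8256. By convexity Σ_i C(r_i, 2) ≥ 185·C(z/185, 2) = z(z − 185)/(2·185), giving z² − 185z − 185·129·128 ≤ 0 and hence z ≤ (1/2)[185 + √(34225 + 4·3054720)] = (1/2)[185 + √12253105] ≈ (1/2)(185 + 3500.4435) = 1842.7218.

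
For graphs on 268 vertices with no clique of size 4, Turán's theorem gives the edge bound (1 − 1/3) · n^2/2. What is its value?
Turán density bound = (2/3) · 268^2/2 = 71824/3 ≈ 23941.3333

Turán's theorem: ex(n, K_{r+1}) is achieved by the complete r-partite Turán graph T(n, r) with parts as balanced as possible, and is at most (1 − 1/r) · n^2/2. For r = 3, n = 268: the density bound is (2/3) · 71824/2 = 71824/3 ≈ 23941.3333. The integer-valued extremum is e(T(268, 3)) = 23941, which is strictly less than the density bound 71824/3 since 3 ∤ 268 (the parts of T(268, 3) cannot all be equal).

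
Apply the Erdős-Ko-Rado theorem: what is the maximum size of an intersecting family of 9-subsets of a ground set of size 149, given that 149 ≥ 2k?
max |F| = C(148, 8) = 4709614623714

The Erdős-Ko-Rado theorem states: for n ≥ 2k, an intersecting family of k-subsets of an n-element set has size at most C(n − 1, k − 1), with equality for 'star' families {A ⊆ [n] : |A| = k, i ∈ A} (fix an element i). For n = 149, k = 9: C(148, 8) = 4709614623714.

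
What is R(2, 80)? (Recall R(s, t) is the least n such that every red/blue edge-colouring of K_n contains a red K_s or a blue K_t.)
R(2, 80) = 80

R(2, k) = k for all k ≥ 2: in a 2-colouring of K_k, either some edge is red (a red K_2) or all edges are blue (a blue K_k). And K_{79} coloured all-blue has no blue K_80, so R(2, 80) > 79. Hence R(2, 80) = 80.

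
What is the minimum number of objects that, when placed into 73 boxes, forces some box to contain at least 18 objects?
n = (18 − 1)·73 + 1 = 1242

By the generalised pigeonhole principle, to guarantee some box contains ≥ r objects we need more than (r − 1) · k objects total. Threshold: n = (r − 1) · k + 1. With r = 18 and k = 73: n = 17 · 73 + 1 = 1241 + 1 = 1242. For n = 1241 = 17 · 73, we can put exactly 17 objects in every box, avoiding 18 in any single one — so 1242 is tight.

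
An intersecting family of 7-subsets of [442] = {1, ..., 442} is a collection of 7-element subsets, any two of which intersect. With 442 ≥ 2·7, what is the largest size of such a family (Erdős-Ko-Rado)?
max |F| = C(441, 6) = 9873368049468

The Erdős-Ko-Rado theorem states: for n ≥ 2k, an intersecting family of k-subsets of an n-element set has size at most C(n − 1, k − 1), with equality for 'star' families {A ⊆ [n] : |A| = k, i ∈ A} (fix an element i). For n = 442, k = 7: C(441, 6) = 9873368049468.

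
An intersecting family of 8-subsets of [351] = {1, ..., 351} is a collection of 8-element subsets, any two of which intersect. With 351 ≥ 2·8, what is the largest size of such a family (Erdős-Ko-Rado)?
max |F| = C(350, 7) = 120178087947800

The Erdős-Ko-Rado theorem states: for n ≥ 2k, an intersecting family of k-subsets of an n-element set has size at most C(n − 1, k − 1), with equality for 'star' families {A ⊆ [n] : |A| = k, i ∈ A} (fix an element i). For n = 351, k = 8: C(350, 7) = 120178087947800.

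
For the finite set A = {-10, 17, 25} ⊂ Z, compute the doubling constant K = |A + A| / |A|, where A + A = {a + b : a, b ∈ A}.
K = |A + A| / |A| = 6/3 = 2

Enumerate A + A = {a + b : a, b ∈ A}. With |A| = 3, there are |A|^2 = 9 ordered sum pairs; collecting distinct values, A + A = {-20, 7, 15, 34, 42, 50}, so |A + A| = 6. Thus K = 6/3 = 2. For comparison, the minimum possible |A + A| over all 3-element sets is 2·3 − 1 = 5 (so min K = 5/3), attained only by arithmetic progressions.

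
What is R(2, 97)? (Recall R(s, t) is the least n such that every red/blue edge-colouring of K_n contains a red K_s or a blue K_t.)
R(2, 97) = 97

R(2, k) = k for all k ≥ 2: in a 2-colouring of K_k, either some edge is red (a red K_2) or all edges are blue (a blue K_k). And K_{96} coloured all-blue has no blue K_97, so R(2, 97) > 96. Hence R(2, 97) = 97.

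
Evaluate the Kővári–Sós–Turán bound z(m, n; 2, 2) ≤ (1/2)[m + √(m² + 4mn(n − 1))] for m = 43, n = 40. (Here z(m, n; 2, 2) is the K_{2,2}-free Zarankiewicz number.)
z(43, 40; 2, 2) ≤ (1/2)[43 + √(43² + 4·43·40·39)] = (1/2)[43 + √270169] = 281.3889

Kővári–Sós–Turán: let r_1, ..., r_43 be the row sums and z = Σ r_i the total number of 1s. Each pair of columns can share at most one row with both entries 1 (else a 2×2 all-ones block appears), so Σ_i C(r_i, 2) ≤ C(40, 2) = 780. By convexity Σ_i C(r_i, 2) ≥ 43·C(z/43, 2) = z(z − 43)/(2·43), giving z² − 43z − 43·40·39 ≤ 0 and hence z ≤ (1/2)[43 + √(1849 + 4·67080)] = (1/2)[43 + √270169] ≈ (1/2)(43 + 519.7778) = 281.3889.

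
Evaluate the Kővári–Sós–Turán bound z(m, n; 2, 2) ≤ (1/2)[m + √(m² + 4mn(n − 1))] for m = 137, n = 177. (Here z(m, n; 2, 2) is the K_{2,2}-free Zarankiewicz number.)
z(137, 177; 2, 2) ≤ (1/2)[137 + √(137² + 4·137·177·176)] = (1/2)[137 + √17090065] = 2135.5066

Kővári–Sós–Turán: let r_1, ..., r_137 be the row sums and z = Σ r_i the total number of 1s. Each pair of columns can share at most one row with both entries 1 (else a 2×2 all-ones block appears), so Σ_i C(r_i, 2) ≤ C(177, 2) = 15576. By convexity Σ_i C(r_i, 2) ≥ 137·C(z/137, 2) = z(z − 137)/(2·137), giving z² − 137z − 137·177·176 ≤ 0 and hence z ≤ (1/2)[137 + √(18769 + 4·4267824)] = (1/2)[137 + √17090065] ≈ (1/2)(137 + 4134.0132) = 2135.5066.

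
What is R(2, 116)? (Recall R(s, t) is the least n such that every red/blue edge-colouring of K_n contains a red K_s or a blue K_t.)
R(2, 116) = 116

R(2, k) = k for all k ≥ 2: in a 2-colouring of K_k, either some edge is red (a red K_2) or all edges are blue (a blue K_k). And K_{115} coloured all-blue has no blue K_116, so R(2, 116) > 115. Hence R(2, 116) = 116.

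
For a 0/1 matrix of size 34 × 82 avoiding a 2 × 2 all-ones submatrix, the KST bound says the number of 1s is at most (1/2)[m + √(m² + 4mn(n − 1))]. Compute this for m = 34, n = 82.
z(34, 82; 2, 2) ≤ (1/2)[34 + √(34² + 4·34·82·81)] = (1/2)[34 + √904468] = 492.5176

Kővári–Sós–Turán: let r_1, ..., r_34 be the row sums and z = Σ r_i the total number of 1s. Each pair of columns can share at most one row with both entries 1 (else a 2×2 all-ones block appears), so Σ_i C(r_i, 2) ≤ C(82, 2) = 3321. By convexity Σ_i C(r_i, 2) ≥ 34·C(z/34, 2) = z(z − 34)/(2·34), giving z² − 34z − 34·82·81 ≤ 0 and hence z ≤ (1/2)[34 + √(1156 + 4·225828)] = (1/2)[34 + √904468] ≈ (1/2)(34 + 951.0352) = 492.5176.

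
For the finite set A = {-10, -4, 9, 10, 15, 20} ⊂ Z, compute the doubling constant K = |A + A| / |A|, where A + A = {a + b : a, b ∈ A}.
K = |A + A| / |A| = 19/6

Enumerate A + A = {a + b : a, b ∈ A}. With |A| = 6, there are |A|^2 = 36 ordered sum pairs; collecting distinct values, A + A = {-20, -14, -8, -1, 0, 5, 6, 10, 11, 16, 18, 19, 20, 24, 25, 29, 30, 35, 40}, so |A + A| = 19. Thus K = 19/6. For comparison, the minimum possible |A + A| over all 6-element sets is 2·6 − 1 = 11 (so min K = 11/6), attained only by arithmetic progressions.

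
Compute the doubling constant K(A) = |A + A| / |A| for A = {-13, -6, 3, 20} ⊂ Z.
K = |A + A| / |A| = 10/4 = 5/2

Enumerate A + A = {a + b : a, b ∈ A}. With |A| = 4, there are |A|^2 = 16 ordered sum pairs; collecting distinct values, A + A = {-26, -19, -12, -10, -3, 6, 7, 14, 23, 40}, so |A + A| = 10. Thus K = 10/4 = 5/2. For comparison, the minimum possible |A + A| over all 4-element sets is 2·4 − 1 = 7 (so min K = 7/4), attained only by arithmetic progressions.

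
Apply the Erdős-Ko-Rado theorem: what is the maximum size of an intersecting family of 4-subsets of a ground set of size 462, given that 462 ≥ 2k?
max |F| = C(461, 3) = 16222590

Erdős-Ko-Rado (1961): when n ≥ 2k, max |F| = C(n−1, k−1). The bound is attained by the star {A : i ∈ A} for any fixed i ∈ [n]. Here C(462−1, 4−1) = C(461, 3) = 16222590.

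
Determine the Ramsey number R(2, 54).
R(2, 54) = 54

R(2, k) = k for all k ≥ 2: in a 2-colouring of K_k, either some edge is red (a red K_2) or all edges are blue (a blue K_k). And K_{53} coloured all-blue has no blue K_54, so R(2, 54) > 53. Hence R(2, 54) = 54.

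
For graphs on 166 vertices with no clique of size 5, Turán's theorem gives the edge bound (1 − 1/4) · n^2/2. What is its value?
Turán density bound = (3/4) · 166^2/2 = 20667/2 ≈ 10333.5

Turán's theorem: ex(n, K_{r+1}) is achieved by the complete r-partite Turán graph T(n, r) with parts as balanced as possible, and is at most (1 − 1/r) · n^2/2. For r = 4, n = 166: the density bound is (3/4) · 27556/2 = 20667/2 ≈ 10333.5. The integer-valued extremum is e(T(166, 4)) = 10333, which is strictly less than the density bound 20667/2 since 4 ∤ 166 (the parts of T(166, 4) cannot all be equal).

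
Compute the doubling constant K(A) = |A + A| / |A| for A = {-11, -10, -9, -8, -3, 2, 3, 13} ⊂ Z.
K = |A + A| / |A| = 27/8

Enumerate A + A = {a + b : a, b ∈ A}. With |A| = 8, there are |A|^2 = 64 ordered sum pairs; collecting distinct values, A + A = {-22, -21, -20, -19, -18, -17, -16, -14, -13, -12, -11, -9, -8, -7, -6, -5, -1, 0, 2, 3, 4, 5, 6, 10, 15, 16, 26}, so |A + A| = 27. Thus K = 27/8. For comparison, the minimum possible |A + A| over all 8-element sets is 2·8 − 1 = 15 (so min K = 15/8), attained only by arithmetic progressions.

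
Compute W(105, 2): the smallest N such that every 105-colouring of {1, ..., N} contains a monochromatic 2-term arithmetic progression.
W(105, 2) = 105 + 1 = 106

A 2-term AP is any pair of integers, so a monochromatic 2-AP exists iff some colour is used at least twice. With 105 colours, the colouring i ↦ i on {1, ..., 105} uses each colour once, avoiding any monochromatic pair, so W(105, 2) > 105. For {1, ..., 106}, pigeonhole forces two integers of the same colour, which form a monochromatic 2-AP. Hence W(105, 2) = 106.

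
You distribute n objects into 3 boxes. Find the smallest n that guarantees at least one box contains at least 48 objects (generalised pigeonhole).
n = (48 − 1)·3 + 1 = 142

By the generalised pigeonhole principle, to guarantee some box contains ≥ r objects we need more than (r − 1) · k objects total. Threshold: n = (r − 1) · k + 1. With r = 48 and k = 3: n = 47 · 3 + 1 = 141 + 1 = 142. For n = 141 = 47 · 3, we can put exactly 47 objects in every box, avoiding 48 in any single one — so 142 is tight.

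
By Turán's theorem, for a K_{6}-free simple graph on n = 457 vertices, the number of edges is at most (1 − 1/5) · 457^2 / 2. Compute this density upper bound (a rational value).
Turán density bound = (4/5) · 457^2/2 = 417698/5 ≈ 83539.6

Turán's theorem: ex(n, K_{r+1}) is achieved by the complete r-partite Turán graph T(n, r) with parts as balanced as possible, and is at most (1 − 1/r) · n^2/2. For r = 5, n = 457: the density bound is (4/5) · 208849/2 = 417698/5 ≈ 83539.6. The integer-valued extremum is e(T(457, 5)) = 83539, which is strictly less than the density bound 417698/5 since 5 ∤ 457 (the parts of T(457, 5) cannot all be equal).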